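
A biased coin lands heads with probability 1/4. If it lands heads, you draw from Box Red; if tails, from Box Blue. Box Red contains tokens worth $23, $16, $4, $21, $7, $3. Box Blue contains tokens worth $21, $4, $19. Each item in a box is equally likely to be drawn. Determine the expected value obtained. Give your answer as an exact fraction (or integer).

E[X | Box Red] = (23 + 16 + 4 + 21 + 7 + 3)/6 = 37/3
E[X | Box Blue] = (21 + 4 + 19)/3 = 44/3
E[X] = (1/4)·37/3 + (3/4)·44/3 = 169/12

169/12 dollars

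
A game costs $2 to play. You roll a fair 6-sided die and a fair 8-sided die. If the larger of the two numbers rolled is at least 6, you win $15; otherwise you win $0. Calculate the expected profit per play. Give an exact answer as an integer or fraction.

E[payout] = (25/48)·0 + (23/48)·15 = 115/16
Expected profit = 115/16 − 2 = 83/16

83/16 dollars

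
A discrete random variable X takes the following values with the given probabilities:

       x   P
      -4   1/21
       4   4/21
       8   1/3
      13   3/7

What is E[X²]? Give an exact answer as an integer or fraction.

683/7

E[X²] = (1/21)·16 + (4/21)·16 + (1/3)·64 + (3/7)·169
     = 683/7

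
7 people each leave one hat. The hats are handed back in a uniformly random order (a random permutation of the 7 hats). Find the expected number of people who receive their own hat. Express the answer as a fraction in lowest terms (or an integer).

1

Let Xᵢ = 1 if person i gets their own hat. For each i, P(Xᵢ=1) = 1/7.
By linearity of expectation, E[X₁+…+X_7] = 7·(1/7) = 1.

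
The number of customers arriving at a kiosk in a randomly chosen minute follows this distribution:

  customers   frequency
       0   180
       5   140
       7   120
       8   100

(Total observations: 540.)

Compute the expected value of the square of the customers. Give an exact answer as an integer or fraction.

263/9

Total = 540, so P(customers=0) = 180/540, etc.
E[X²] = (1/3)·0 + (7/27)·25 + (2/9)·49 + (5/27)·64
     = 263/9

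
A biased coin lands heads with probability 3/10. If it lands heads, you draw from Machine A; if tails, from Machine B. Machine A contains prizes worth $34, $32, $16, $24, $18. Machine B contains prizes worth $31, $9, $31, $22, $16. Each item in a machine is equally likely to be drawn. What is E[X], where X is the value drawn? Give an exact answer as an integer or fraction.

E[X | Machine A] = (34 + 32 + 16 + 24 + 18)/5 = 124/5
E[X | Machine B] = (31 + 9 + 31 + 22 + 16)/5 = 109/5
E[X] = (3/10)·124/5 + (7/10)·109/5 = 227/10

227/10 dollars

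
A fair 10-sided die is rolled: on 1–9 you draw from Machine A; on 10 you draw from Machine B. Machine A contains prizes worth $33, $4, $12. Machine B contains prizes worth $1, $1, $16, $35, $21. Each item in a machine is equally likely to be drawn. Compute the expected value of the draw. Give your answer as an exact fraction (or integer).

E[X | Machine A] = (33 + 4 + 12)/3 = 49/3
E[X | Machine B] = (1 + 1 + 16 + 35 + 21)/5 = 74/5
E[X] = (9/10)·49/3 + (1/10)·74/5 = 809/50

809/50 dollars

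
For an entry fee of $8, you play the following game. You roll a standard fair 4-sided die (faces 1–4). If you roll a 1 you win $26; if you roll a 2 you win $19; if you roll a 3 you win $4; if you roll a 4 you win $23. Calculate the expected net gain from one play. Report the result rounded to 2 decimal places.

$10.00

E[payout] = (1/4)·4 + (1/4)·19 + (1/4)·23 + (1/4)·26 = 18
Expected profit = 18 − 8 = 10 ≈ $10.00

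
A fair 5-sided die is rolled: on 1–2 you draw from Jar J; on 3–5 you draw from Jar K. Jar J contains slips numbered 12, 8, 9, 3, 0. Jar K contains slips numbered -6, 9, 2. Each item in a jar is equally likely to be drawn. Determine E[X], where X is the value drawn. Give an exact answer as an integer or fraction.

89/25

E[X | Jar J] = (12 + 8 + 9 + 3 + 0)/5 = 32/5
E[X | Jar K] = (-6 + 9 + 2)/3 = 5/3
E[X] = (2/5)·32/5 + (3/5)·5/3 = 89/25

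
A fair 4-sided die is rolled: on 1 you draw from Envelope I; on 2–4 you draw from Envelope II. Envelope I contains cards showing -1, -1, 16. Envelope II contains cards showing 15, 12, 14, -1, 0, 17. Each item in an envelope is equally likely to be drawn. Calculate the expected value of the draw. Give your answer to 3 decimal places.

8.292

E[X | Envelope I] = (-1 − 1 + 16)/3 = 14/3
E[X | Envelope II] = (15 + 12 + 14 − 1 + 0 + 17)/6 = 19/2
E[X] = (1/4)·14/3 + (3/4)·19/2 = 199/24 ≈ 8.292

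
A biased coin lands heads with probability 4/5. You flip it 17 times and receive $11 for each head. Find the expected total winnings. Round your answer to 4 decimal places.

$149.6000

E[#heads] = 17·4/5 = 68/5 (linearity over flips).
E[winnings] = 11·68/5 = 748/5.
≈ 149.6000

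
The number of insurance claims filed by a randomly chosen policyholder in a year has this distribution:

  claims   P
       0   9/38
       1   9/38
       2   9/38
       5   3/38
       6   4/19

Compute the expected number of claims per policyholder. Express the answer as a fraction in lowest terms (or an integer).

45/19

E[X] = (9/38)·0 + (9/38)·1 + (9/38)·2 + (3/38)·5 + (4/19)·6
     = 45/19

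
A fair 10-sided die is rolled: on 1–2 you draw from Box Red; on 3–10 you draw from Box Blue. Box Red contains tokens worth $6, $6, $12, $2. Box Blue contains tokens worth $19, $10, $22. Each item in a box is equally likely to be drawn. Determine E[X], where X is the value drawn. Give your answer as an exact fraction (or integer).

149/10 dollars

E[X | Box Red] = (6 + 6 + 12 + 2)/4 = 13/2
E[X | Box Blue] = (19 + 10 + 22)/3 = 17
E[X] = (1/5)·13/2 + (4/5)·17 = 149/10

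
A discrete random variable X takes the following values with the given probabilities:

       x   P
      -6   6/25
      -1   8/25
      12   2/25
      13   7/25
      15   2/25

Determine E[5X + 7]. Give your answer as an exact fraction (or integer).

136/5

E[5x+7] = (6/25)·(-23) + (8/25)·2 + (2/25)·67 + (7/25)·72 + (2/25)·82
     = 136/5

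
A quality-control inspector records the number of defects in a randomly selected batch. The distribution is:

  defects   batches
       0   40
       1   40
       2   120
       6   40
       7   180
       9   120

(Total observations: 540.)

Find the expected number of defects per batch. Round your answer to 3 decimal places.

Total = 540, so P(defects=0) = 40/540, etc.
E[X] = (2/27)·0 + (2/27)·1 + (2/9)·2 + (2/27)·6 + (1/3)·7 + (2/9)·9
     = 143/27 ≈ 5.296

5.296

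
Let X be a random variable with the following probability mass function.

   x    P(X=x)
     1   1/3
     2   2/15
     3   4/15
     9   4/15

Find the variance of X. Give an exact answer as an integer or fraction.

E[X] = (1/3)·1 + (2/15)·2 + (4/15)·3 + (4/15)·9 = 19/5
E[X²] = (1/3)·1 + (2/15)·4 + (4/15)·9 + (4/15)·81 = 373/15
Var(X) = 373/15 − (19/5)² = 782/75

782/75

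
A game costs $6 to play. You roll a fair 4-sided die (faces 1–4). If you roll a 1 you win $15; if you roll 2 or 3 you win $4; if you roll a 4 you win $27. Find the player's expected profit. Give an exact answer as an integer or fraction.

E[payout] = (1/2)·4 + (1/4)·15 + (1/4)·27 = 25/2
Expected profit = 25/2 − 6 = 13/2

13/2 dollars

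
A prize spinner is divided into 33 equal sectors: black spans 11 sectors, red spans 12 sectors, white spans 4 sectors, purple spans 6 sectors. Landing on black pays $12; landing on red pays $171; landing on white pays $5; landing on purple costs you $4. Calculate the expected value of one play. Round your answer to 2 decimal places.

$66.06

E[payout] = (11/33)·12 + (12/33)·171 + (4/33)·5 + (6/33)·(-4) = 2180/33
≈ $66.06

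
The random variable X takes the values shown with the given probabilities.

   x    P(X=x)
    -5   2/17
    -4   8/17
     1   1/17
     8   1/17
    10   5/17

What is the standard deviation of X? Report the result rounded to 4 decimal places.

E[X] = 1, E[X²] = 743/17
Var(X) = E[X²] − (E[X])² = 743/17 − 1 = 726/17
SD(X) = √(726/17) ≈ 6.5350

6.5350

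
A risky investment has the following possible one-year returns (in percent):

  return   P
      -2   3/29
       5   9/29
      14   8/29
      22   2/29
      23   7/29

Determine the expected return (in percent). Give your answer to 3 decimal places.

12.276

E[X] = (3/29)·(-2) + (9/29)·5 + (8/29)·14 + (2/29)·22 + (7/29)·23
     = 356/29 ≈ 12.276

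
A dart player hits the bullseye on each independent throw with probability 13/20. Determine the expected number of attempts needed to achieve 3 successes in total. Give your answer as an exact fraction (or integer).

By linearity (sum of 3 independent geometric waits), E[trials] = 3/p = 3/(13/20) = 60/13.

60/13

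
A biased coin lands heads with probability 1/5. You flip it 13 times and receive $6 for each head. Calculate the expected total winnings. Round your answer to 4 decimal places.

$15.6000

E[#heads] = 13·1/5 = 13/5 (linearity over flips).
E[winnings] = 6·13/5 = 78/5.
≈ 15.6000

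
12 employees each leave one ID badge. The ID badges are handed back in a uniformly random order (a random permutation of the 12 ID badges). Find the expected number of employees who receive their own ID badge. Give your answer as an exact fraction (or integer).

1

Let Xᵢ = 1 if person i gets their own ID badge. For each i, P(Xᵢ=1) = 1/12.
By linearity of expectation, E[X₁+…+X_12] = 12·(1/12) = 1.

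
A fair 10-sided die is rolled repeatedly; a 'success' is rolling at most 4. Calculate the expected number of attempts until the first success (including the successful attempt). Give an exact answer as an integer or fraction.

For a geometric distribution, E[trials] = 1/p = 1/(2/5) = 5/2.

5/2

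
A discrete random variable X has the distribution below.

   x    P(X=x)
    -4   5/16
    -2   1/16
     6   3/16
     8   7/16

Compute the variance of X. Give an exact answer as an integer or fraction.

471/16

E[X] = (5/16)·(-4) + (1/16)·(-2) + (3/16)·6 + (7/16)·8 = 13/4
E[X²] = (5/16)·16 + (1/16)·4 + (3/16)·36 + (7/16)·64 = 40
Var(X) = 40 − (13/4)² = 471/16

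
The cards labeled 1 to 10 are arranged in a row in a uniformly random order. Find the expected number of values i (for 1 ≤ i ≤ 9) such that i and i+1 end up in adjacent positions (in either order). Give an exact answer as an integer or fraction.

For each i ∈ {1,…,9}, let Xᵢ = 1 if i and i+1 are adjacent. P(Xᵢ=1) = 2·(10−1)!/10! = 2/10.
By linearity, E[ΣXᵢ] = (9)·(2/10) = 9/5.

9/5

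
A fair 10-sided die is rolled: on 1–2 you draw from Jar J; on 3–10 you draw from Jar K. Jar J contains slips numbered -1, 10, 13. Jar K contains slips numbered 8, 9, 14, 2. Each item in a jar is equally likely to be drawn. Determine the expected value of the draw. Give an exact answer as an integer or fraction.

121/15

E[X | Jar J] = (-1 + 10 + 13)/3 = 22/3
E[X | Jar K] = (8 + 9 + 14 + 2)/4 = 33/4
E[X] = (1/5)·22/3 + (4/5)·33/4 = 121/15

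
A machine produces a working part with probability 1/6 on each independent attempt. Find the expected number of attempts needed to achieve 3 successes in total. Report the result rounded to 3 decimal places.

By linearity (sum of 3 independent geometric waits), E[trials] = 3/p = 3/(1/6) = 18.
≈ 18.000

18.000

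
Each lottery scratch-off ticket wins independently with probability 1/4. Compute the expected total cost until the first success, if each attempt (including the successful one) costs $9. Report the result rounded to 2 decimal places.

$36.00

E[#attempts] = 1/p = 4; E[cost] = 9·4 = 36.
≈ 36.00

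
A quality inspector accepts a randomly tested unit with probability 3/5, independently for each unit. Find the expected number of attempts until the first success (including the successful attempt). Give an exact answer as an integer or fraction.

5/3

For a geometric distribution, E[trials] = 1/p = 1/(3/5) = 5/3.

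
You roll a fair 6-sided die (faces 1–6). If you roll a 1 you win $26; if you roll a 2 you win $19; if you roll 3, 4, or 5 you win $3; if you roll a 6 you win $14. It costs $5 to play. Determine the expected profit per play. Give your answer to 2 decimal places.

$6.33

E[payout] = (1/2)·3 + (1/6)·14 + (1/6)·19 + (1/6)·26 = 34/3
Expected profit = 34/3 − 5 = 19/3 ≈ $6.33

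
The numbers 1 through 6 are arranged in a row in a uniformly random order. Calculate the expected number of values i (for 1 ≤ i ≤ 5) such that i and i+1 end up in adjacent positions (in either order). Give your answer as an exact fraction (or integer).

For each i ∈ {1,…,5}, let Xᵢ = 1 if i and i+1 are adjacent. P(Xᵢ=1) = 2·(6−1)!/6! = 2/6.
By linearity, E[ΣXᵢ] = (5)·(2/6) = 5/3.

5/3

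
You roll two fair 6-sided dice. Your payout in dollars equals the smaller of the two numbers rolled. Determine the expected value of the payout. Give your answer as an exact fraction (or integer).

91/36 dollars

Distribution of the smaller of the two numbers rolled: 1 w.p. 11/36, 2 w.p. 1/4, 3 w.p. 7/36, 4 w.p. 5/36, 5 w.p. 1/12, 6 w.p. 1/36
E[payout] = (11/36)·1 + (1/4)·2 + (7/36)·3 + (5/36)·4 + (1/12)·5 + (1/36)·6 = 91/36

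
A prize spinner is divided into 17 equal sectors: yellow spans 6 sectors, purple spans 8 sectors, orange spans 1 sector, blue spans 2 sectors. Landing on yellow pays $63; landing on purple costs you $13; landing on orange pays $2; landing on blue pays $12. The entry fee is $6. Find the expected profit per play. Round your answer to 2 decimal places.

$11.65

E[payout] = (6/17)·63 + (8/17)·(-13) + (1/17)·2 + (2/17)·12 = 300/17
Expected profit = 300/17 − 6 = 198/17 ≈ $11.65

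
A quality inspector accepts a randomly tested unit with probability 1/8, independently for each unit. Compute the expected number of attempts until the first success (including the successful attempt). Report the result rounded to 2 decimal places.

For a geometric distribution, E[trials] = 1/p = 1/(1/8) = 8.
≈ 8.00

8.00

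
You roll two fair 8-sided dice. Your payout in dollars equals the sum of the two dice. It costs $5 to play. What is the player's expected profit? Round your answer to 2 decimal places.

Distribution of the sum of the two dice: 2 w.p. 1/64, 3 w.p. 1/32, 4 w.p. 3/64, 5 w.p. 1/16, 6 w.p. 5/64, 7 w.p. 3/32, …
E[payout] = (1/64)·2 + (1/32)·3 + (3/64)·4 + (1/16)·5 + (5/64)·6 + (3/32)·7 + (7/64)·8 + (1/8)·9 + (7/64)·10 + (3/32)·11 + (5/64)·12 + (1/16)·13 + (3/64)·14 + (1/32)·15 + (1/64)·16 = 9
Expected profit = 9 − 5 = 4 ≈ $4.00

$4.00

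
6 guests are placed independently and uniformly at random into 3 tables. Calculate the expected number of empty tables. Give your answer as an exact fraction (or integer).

Let Xⱼ=1 if table j is empty. P(Xⱼ=1) = ((3-1)/3)^6 = 64/729.
By linearity, E[#empty] = 3·64/729 = 64/243.

64/243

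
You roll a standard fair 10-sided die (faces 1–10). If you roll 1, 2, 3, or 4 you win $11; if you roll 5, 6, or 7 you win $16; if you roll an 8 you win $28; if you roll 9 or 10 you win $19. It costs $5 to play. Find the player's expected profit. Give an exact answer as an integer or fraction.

54/5 dollars

E[payout] = (2/5)·11 + (3/10)·16 + (1/5)·19 + (1/10)·28 = 79/5
Expected profit = 79/5 − 5 = 54/5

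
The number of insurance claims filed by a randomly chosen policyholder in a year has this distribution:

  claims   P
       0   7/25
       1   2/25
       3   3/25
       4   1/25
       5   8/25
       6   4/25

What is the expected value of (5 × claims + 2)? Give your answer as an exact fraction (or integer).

E[5x+2] = (7/25)·2 + (2/25)·7 + (3/25)·17 + (1/25)·22 + (8/25)·27 + (4/25)·32
     = 89/5

89/5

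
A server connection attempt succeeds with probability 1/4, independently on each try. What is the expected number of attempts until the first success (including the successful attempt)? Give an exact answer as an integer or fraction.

4

For a geometric distribution, E[trials] = 1/p = 1/(1/4) = 4.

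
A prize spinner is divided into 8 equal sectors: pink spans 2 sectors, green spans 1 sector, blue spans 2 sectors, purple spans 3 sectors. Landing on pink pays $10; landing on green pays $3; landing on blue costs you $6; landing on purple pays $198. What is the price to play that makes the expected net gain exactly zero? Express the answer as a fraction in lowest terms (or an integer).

605/8 dollars

E[payout] = (2/8)·10 + (1/8)·3 + (2/8)·(-6) + (3/8)·198 = 605/8
Fair fee = E[payout] = 605/8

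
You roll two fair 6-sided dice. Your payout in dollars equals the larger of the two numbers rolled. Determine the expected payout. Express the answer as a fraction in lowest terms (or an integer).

Distribution of the larger of the two numbers rolled: 1 w.p. 1/36, 2 w.p. 1/12, 3 w.p. 5/36, 4 w.p. 7/36, 5 w.p. 1/4, 6 w.p. 11/36
E[payout] = (1/36)·1 + (1/12)·2 + (5/36)·3 + (7/36)·4 + (1/4)·5 + (11/36)·6 = 161/36

161/36 dollars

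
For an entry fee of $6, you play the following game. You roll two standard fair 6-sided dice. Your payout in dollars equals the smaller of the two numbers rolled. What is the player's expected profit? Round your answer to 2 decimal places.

-$3.47

Distribution of the smaller of the two numbers rolled: 1 w.p. 11/36, 2 w.p. 1/4, 3 w.p. 7/36, 4 w.p. 5/36, 5 w.p. 1/12, 6 w.p. 1/36
E[payout] = (11/36)·1 + (1/4)·2 + (7/36)·3 + (5/36)·4 + (1/12)·5 + (1/36)·6 = 91/36
Expected profit = 91/36 − 6 = -125/36 ≈ -$3.47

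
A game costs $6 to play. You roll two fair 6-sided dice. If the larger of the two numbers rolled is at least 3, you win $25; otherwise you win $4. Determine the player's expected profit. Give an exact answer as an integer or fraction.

50/3 dollars

E[payout] = (1/9)·4 + (8/9)·25 = 68/3
Expected profit = 68/3 − 6 = 50/3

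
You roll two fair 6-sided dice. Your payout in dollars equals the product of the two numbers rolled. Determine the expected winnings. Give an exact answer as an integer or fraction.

49/4 dollars

Distribution of the product of the two numbers rolled: 1 w.p. 1/36, 2 w.p. 1/18, 3 w.p. 1/18, 4 w.p. 1/12, 5 w.p. 1/18, 6 w.p. 1/9, …
E[payout] = (1/36)·1 + (1/18)·2 + (1/18)·3 + (1/12)·4 + (1/18)·5 + (1/9)·6 + (1/18)·8 + (1/36)·9 + (1/18)·10 + (1/9)·12 + (1/18)·15 + (1/36)·16 + (1/18)·18 + (1/18)·20 + (1/18)·24 + (1/36)·25 + (1/18)·30 + (1/36)·36 = 49/4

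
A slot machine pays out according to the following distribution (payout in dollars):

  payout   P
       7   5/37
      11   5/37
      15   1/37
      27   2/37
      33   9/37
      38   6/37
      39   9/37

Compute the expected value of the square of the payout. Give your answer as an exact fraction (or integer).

E[X²] = (5/37)·49 + (5/37)·121 + (1/37)·225 + (2/37)·729 + (9/37)·1089 + (6/37)·1444 + (9/37)·1521
     = 34687/37

34687/37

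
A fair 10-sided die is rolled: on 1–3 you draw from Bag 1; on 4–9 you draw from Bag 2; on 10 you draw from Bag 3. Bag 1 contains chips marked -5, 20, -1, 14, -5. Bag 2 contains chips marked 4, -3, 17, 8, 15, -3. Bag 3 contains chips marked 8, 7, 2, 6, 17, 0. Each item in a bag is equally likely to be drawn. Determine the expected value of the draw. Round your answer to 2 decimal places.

5.85

E[X | Bag 1] = (-5 + 20 − 1 + 14 − 5)/5 = 23/5
E[X | Bag 2] = (4 − 3 + 17 + 8 + 15 − 3)/6 = 19/3
E[X | Bag 3] = (8 + 7 + 2 + 6 + 17 + 0)/6 = 20/3
E[X] = (3/10)·23/5 + (3/5)·19/3 + (1/10)·20/3 = 877/150 ≈ 5.85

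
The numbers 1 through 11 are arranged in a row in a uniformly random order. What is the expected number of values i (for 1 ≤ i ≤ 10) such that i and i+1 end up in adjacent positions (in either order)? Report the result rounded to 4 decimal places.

1.8182

For each i ∈ {1,…,10}, let Xᵢ = 1 if i and i+1 are adjacent. P(Xᵢ=1) = 2·(11−1)!/11! = 2/11.
By linearity, E[ΣXᵢ] = (10)·(2/11) = 20/11.
≈ 1.8182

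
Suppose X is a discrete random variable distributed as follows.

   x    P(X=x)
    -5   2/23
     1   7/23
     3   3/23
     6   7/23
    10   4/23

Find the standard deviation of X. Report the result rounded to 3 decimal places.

E[X] = 88/23, E[X²] = 32
Var(X) = E[X²] − (E[X])² = 32 − 7744/529 = 9184/529
SD(X) = √(9184/529) ≈ 4.167

4.167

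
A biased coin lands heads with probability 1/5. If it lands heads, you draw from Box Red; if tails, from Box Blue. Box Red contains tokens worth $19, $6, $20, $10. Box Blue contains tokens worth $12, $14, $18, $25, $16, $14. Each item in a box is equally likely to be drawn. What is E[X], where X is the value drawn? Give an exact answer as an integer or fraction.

319/20 dollars

E[X | Box Red] = (19 + 6 + 20 + 10)/4 = 55/4
E[X | Box Blue] = (12 + 14 + 18 + 25 + 16 + 14)/6 = 33/2
E[X] = (1/5)·55/4 + (4/5)·33/2 = 319/20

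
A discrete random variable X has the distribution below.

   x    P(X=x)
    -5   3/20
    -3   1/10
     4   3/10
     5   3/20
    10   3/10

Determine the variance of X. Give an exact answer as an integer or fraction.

2799/100

E[X] = (3/20)·(-5) + (1/10)·(-3) + (3/10)·4 + (3/20)·5 + (3/10)·10 = 39/10
E[X²] = (3/20)·25 + (1/10)·9 + (3/10)·16 + (3/20)·25 + (3/10)·100 = 216/5
Var(X) = 216/5 − (39/10)² = 2799/100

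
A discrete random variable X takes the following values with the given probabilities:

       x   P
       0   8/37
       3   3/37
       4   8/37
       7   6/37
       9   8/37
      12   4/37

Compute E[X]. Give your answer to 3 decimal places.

E[X] = (8/37)·0 + (3/37)·3 + (8/37)·4 + (6/37)·7 + (8/37)·9 + (4/37)·12
     = 203/37 ≈ 5.486

5.486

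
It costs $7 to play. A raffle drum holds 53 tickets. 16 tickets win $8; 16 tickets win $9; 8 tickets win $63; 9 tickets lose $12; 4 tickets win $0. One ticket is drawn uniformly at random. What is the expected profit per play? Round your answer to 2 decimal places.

E[payout] = (16/53)·8 + (16/53)·9 + (8/53)·63 + (9/53)·(-12) + (4/53)·0 = 668/53
Expected profit = 668/53 − 7 = 297/53 ≈ $5.60

$5.60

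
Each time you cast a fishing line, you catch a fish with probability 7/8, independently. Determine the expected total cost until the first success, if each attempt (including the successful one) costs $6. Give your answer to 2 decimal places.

E[#attempts] = 1/p = 8/7; E[cost] = 6·8/7 = 48/7.
≈ 6.86

$6.86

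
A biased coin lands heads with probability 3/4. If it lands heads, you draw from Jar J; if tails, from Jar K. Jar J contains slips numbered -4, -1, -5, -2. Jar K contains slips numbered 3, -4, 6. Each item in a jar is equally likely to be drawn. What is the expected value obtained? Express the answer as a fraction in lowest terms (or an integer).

-11/6

E[X | Jar J] = (-4 − 1 − 5 − 2)/4 = -3
E[X | Jar K] = (3 − 4 + 6)/3 = 5/3
E[X] = (3/4)·(-3) + (1/4)·5/3 = -11/6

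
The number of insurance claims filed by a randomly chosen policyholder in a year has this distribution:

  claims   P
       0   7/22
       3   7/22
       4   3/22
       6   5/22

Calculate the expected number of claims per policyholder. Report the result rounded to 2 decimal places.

E[X] = (7/22)·0 + (7/22)·3 + (3/22)·4 + (5/22)·6
     = 63/22 ≈ 2.86

2.86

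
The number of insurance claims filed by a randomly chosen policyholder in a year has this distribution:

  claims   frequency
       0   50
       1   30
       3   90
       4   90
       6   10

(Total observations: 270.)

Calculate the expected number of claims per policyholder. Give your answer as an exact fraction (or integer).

Total = 270, so P(claims=0) = 50/270, etc.
E[X] = (5/27)·0 + (1/9)·1 + (1/3)·3 + (1/3)·4 + (1/27)·6
     = 8/3

8/3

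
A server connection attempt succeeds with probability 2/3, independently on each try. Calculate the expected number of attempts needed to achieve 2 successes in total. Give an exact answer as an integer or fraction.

3

By linearity (sum of 2 independent geometric waits), E[trials] = 2/p = 2/(2/3) = 3.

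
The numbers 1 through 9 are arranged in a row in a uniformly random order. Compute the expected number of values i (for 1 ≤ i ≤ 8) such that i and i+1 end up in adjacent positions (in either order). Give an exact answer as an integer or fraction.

For each i ∈ {1,…,8}, let Xᵢ = 1 if i and i+1 are adjacent. P(Xᵢ=1) = 2·(9−1)!/9! = 2/9.
By linearity, E[ΣXᵢ] = (8)·(2/9) = 16/9.

16/9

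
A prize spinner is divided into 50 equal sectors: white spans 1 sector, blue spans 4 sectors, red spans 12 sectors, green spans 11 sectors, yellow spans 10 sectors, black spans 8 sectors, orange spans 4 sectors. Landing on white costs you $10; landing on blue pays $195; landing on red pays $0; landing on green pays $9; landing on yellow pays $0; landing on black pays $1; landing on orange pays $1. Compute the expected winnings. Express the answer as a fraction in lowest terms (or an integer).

881/50 dollars

E[payout] = (1/50)·(-10) + (4/50)·195 + (12/50)·0 + (11/50)·9 + (10/50)·0 + (8/50)·1 + (4/50)·1 = 881/50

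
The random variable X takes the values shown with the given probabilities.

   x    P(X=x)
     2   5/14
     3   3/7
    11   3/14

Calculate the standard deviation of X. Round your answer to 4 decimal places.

E[X] = 61/14, E[X²] = 437/14
Var(X) = E[X²] − (E[X])² = 437/14 − 3721/196 = 2397/196
SD(X) = √(2397/196) ≈ 3.4971

3.4971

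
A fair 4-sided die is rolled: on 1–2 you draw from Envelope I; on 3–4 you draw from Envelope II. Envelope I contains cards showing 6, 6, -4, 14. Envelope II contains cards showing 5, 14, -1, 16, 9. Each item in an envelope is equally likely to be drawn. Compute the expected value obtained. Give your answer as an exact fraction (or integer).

141/20

E[X | Envelope I] = (6 + 6 − 4 + 14)/4 = 11/2
E[X | Envelope II] = (5 + 14 − 1 + 16 + 9)/5 = 43/5
E[X] = (1/2)·11/2 + (1/2)·43/5 = 141/20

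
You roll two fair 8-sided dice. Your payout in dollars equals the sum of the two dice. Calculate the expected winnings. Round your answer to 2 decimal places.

Distribution of the sum of the two dice: 2 w.p. 1/64, 3 w.p. 1/32, 4 w.p. 3/64, 5 w.p. 1/16, 6 w.p. 5/64, 7 w.p. 3/32, …
E[payout] = (1/64)·2 + (1/32)·3 + (3/64)·4 + (1/16)·5 + (5/64)·6 + (3/32)·7 + (7/64)·8 + (1/8)·9 + (7/64)·10 + (3/32)·11 + (5/64)·12 + (1/16)·13 + (3/64)·14 + (1/32)·15 + (1/64)·16 = 9
≈ $9.00

$9.00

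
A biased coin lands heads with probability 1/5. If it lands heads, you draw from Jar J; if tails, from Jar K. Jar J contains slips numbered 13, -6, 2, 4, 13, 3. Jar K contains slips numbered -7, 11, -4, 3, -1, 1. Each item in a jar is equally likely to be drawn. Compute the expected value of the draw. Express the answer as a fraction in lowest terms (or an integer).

41/30

E[X | Jar J] = (13 − 6 + 2 + 4 + 13 + 3)/6 = 29/6
E[X | Jar K] = (-7 + 11 − 4 + 3 − 1 + 1)/6 = 1/2
E[X] = (1/5)·29/6 + (4/5)·1/2 = 41/30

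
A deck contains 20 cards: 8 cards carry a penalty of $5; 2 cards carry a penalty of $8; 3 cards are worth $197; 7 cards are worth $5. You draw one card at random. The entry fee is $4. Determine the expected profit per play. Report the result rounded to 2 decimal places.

E[payout] = (8/20)·(-5) + (2/20)·(-8) + (3/20)·197 + (7/20)·5 = 57/2
Expected profit = 57/2 − 4 = 49/2 ≈ $24.50

$24.50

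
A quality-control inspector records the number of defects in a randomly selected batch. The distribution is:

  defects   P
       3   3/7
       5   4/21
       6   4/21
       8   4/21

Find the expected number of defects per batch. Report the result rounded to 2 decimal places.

E[X] = (3/7)·3 + (4/21)·5 + (4/21)·6 + (4/21)·8
     = 103/21 ≈ 4.90

4.90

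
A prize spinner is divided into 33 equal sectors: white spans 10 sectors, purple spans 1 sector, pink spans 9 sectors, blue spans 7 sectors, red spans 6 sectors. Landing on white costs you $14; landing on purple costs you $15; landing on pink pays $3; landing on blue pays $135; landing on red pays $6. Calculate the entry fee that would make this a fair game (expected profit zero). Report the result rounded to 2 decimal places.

$25.85

E[payout] = (10/33)·(-14) + (1/33)·(-15) + (9/33)·3 + (7/33)·135 + (6/33)·6 = 853/33
Fair fee = E[payout] = 853/33 ≈ $25.85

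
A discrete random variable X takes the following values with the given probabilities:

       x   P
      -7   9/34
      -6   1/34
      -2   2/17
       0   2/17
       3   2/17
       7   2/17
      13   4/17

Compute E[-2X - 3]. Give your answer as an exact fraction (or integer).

E[-2x-3] = (9/34)·11 + (1/34)·9 + (2/17)·1 + (2/17)·(-3) + (2/17)·(-9) + (2/17)·(-17) + (4/17)·(-29)
     = -118/17

-118/17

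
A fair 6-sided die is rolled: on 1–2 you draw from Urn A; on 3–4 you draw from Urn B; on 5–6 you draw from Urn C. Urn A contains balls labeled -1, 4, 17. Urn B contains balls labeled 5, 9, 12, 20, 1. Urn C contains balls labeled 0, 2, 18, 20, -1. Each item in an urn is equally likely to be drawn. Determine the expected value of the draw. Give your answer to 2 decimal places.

7.96

E[X | Urn A] = (-1 + 4 + 17)/3 = 20/3
E[X | Urn B] = (5 + 9 + 12 + 20 + 1)/5 = 47/5
E[X | Urn C] = (0 + 2 + 18 + 20 − 1)/5 = 39/5
E[X] = (1/3)·20/3 + (1/3)·47/5 + (1/3)·39/5 = 358/45 ≈ 7.96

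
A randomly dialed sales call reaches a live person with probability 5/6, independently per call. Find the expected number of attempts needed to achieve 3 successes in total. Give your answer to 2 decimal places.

By linearity (sum of 3 independent geometric waits), E[trials] = 3/p = 3/(5/6) = 18/5.
≈ 3.60

3.60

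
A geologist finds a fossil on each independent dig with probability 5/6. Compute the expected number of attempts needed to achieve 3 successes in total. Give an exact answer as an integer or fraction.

By linearity (sum of 3 independent geometric waits), E[trials] = 3/p = 3/(5/6) = 18/5.

18/5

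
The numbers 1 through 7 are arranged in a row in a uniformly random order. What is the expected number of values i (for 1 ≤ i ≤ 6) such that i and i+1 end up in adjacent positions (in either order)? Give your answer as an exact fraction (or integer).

For each i ∈ {1,…,6}, let Xᵢ = 1 if i and i+1 are adjacent. P(Xᵢ=1) = 2·(7−1)!/7! = 2/7.
By linearity, E[ΣXᵢ] = (6)·(2/7) = 12/7.

12/7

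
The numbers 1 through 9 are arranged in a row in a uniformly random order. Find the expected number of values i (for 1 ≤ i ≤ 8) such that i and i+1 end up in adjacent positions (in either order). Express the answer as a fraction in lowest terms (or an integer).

16/9

For each i ∈ {1,…,8}, let Xᵢ = 1 if i and i+1 are adjacent. P(Xᵢ=1) = 2·(9−1)!/9! = 2/9.
By linearity, E[ΣXᵢ] = (8)·(2/9) = 16/9.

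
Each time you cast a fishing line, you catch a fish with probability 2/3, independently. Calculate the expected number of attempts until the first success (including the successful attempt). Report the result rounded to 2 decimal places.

1.50

For a geometric distribution, E[trials] = 1/p = 1/(2/3) = 3/2.
≈ 1.50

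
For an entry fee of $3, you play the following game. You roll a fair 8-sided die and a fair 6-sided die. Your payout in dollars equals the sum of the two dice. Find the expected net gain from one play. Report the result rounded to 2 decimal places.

Distribution of the sum of the two dice: 2 w.p. 1/48, 3 w.p. 1/24, 4 w.p. 1/16, 5 w.p. 1/12, 6 w.p. 5/48, 7 w.p. 1/8, …
E[payout] = (1/48)·2 + (1/24)·3 + (1/16)·4 + (1/12)·5 + (5/48)·6 + (1/8)·7 + (1/8)·8 + (1/8)·9 + (5/48)·10 + (1/12)·11 + (1/16)·12 + (1/24)·13 + (1/48)·14 = 8
Expected profit = 8 − 3 = 5 ≈ $5.00

$5.00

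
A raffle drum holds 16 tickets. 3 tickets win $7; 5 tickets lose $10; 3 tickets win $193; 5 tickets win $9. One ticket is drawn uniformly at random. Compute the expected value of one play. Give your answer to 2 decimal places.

$37.19

E[payout] = (3/16)·7 + (5/16)·(-10) + (3/16)·193 + (5/16)·9 = 595/16
≈ $37.19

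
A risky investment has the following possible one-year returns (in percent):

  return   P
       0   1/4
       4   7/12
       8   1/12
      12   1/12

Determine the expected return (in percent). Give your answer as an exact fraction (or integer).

4

E[X] = (1/4)·0 + (7/12)·4 + (1/12)·8 + (1/12)·12
     = 4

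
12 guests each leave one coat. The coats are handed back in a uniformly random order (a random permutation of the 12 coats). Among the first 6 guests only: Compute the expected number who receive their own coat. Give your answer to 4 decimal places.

Let Xᵢ = 1 if person i gets their own coat. For each i, P(Xᵢ=1) = 1/12.
By linearity of expectation, E[X₁+…+X_6] = 6·(1/12) = 1/2.
≈ 0.5000

0.5000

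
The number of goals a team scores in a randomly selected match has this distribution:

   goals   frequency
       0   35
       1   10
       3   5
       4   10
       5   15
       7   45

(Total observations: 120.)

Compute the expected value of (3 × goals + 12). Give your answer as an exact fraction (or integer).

187/8

Total = 120, so P(goals=0) = 35/120, etc.
E[3x+12] = (7/24)·12 + (1/12)·15 + (1/24)·21 + (1/12)·24 + (1/8)·27 + (3/8)·33
     = 187/8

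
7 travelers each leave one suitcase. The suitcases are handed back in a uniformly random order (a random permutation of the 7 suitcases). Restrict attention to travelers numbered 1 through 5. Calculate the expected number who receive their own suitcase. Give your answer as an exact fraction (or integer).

Let Xᵢ = 1 if person i gets their own suitcase. For each i, P(Xᵢ=1) = 1/7.
By linearity of expectation, E[X₁+…+X_5] = 5·(1/7) = 5/7.

5/7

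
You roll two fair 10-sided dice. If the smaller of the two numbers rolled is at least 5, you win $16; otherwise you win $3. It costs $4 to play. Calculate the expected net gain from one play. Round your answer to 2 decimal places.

$3.68

E[payout] = (16/25)·3 + (9/25)·16 = 192/25
Expected profit = 192/25 − 4 = 92/25 ≈ $3.68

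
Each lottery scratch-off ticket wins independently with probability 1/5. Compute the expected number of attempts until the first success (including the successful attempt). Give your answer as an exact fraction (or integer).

5

For a geometric distribution, E[trials] = 1/p = 1/(1/5) = 5.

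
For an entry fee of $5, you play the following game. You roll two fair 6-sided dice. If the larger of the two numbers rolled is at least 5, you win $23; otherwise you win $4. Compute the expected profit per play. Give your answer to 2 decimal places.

$9.56

E[payout] = (4/9)·4 + (5/9)·23 = 131/9
Expected profit = 131/9 − 5 = 86/9 ≈ $9.56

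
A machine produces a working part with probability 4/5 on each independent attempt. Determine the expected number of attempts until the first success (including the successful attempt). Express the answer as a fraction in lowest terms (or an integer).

For a geometric distribution, E[trials] = 1/p = 1/(4/5) = 5/4.

5/4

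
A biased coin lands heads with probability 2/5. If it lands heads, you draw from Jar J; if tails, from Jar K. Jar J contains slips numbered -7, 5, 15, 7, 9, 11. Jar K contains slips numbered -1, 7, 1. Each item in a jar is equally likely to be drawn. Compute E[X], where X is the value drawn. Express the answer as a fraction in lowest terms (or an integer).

E[X | Jar J] = (-7 + 5 + 15 + 7 + 9 + 11)/6 = 20/3
E[X | Jar K] = (-1 + 7 + 1)/3 = 7/3
E[X] = (2/5)·20/3 + (3/5)·7/3 = 61/15

61/15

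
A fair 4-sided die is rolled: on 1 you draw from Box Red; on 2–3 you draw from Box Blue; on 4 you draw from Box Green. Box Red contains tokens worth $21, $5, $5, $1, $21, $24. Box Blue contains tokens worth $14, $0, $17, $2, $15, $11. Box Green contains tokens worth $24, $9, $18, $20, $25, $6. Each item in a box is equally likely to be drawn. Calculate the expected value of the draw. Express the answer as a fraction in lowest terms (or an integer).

E[X | Box Red] = (21 + 5 + 5 + 1 + 21 + 24)/6 = 77/6
E[X | Box Blue] = (14 + 0 + 17 + 2 + 15 + 11)/6 = 59/6
E[X | Box Green] = (24 + 9 + 18 + 20 + 25 + 6)/6 = 17
E[X] = (1/4)·77/6 + (1/2)·59/6 + (1/4)·17 = 99/8

99/8 dollars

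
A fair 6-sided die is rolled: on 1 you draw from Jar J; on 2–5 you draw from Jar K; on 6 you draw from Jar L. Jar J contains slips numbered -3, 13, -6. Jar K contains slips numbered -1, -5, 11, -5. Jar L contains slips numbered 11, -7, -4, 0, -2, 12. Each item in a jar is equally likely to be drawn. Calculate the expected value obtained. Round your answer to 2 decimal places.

0.50

E[X | Jar J] = (-3 + 13 − 6)/3 = 4/3
E[X | Jar K] = (-1 − 5 + 11 − 5)/4 = 0
E[X | Jar L] = (11 − 7 − 4 + 0 − 2 + 12)/6 = 5/3
E[X] = (1/6)·4/3 + (2/3)·0 + (1/6)·5/3 = 1/2 ≈ 0.50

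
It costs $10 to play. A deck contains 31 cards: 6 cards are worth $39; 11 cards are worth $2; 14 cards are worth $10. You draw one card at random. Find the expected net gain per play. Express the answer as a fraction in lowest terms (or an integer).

E[payout] = (6/31)·39 + (11/31)·2 + (14/31)·10 = 396/31
Expected profit = 396/31 − 10 = 86/31

86/31 dollars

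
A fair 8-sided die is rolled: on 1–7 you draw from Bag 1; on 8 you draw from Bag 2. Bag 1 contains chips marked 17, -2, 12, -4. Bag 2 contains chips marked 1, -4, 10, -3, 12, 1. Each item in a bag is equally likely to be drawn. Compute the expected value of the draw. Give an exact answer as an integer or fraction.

E[X | Bag 1] = (17 − 2 + 12 − 4)/4 = 23/4
E[X | Bag 2] = (1 − 4 + 10 − 3 + 12 + 1)/6 = 17/6
E[X] = (7/8)·23/4 + (1/8)·17/6 = 517/96

517/96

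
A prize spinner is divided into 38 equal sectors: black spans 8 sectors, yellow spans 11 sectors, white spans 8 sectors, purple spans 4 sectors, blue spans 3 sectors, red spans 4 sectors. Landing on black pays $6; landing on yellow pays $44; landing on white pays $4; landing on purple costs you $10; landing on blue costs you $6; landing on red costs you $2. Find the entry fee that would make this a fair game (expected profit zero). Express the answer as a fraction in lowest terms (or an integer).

249/19 dollars

E[payout] = (8/38)·6 + (11/38)·44 + (8/38)·4 + (4/38)·(-10) + (3/38)·(-6) + (4/38)·(-2) = 249/19
Fair fee = E[payout] = 249/19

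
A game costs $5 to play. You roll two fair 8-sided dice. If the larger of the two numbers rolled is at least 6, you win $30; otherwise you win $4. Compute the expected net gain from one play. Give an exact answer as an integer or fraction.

475/32 dollars

E[payout] = (25/64)·4 + (39/64)·30 = 635/32
Expected profit = 635/32 − 5 = 475/32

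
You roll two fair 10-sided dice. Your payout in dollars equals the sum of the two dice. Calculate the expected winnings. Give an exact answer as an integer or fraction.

Distribution of the sum of the two dice: 2 w.p. 1/100, 3 w.p. 1/50, 4 w.p. 3/100, 5 w.p. 1/25, 6 w.p. 1/20, 7 w.p. 3/50, …
E[payout] = (1/100)·2 + (1/50)·3 + (3/100)·4 + (1/25)·5 + (1/20)·6 + (3/50)·7 + (7/100)·8 + (2/25)·9 + (9/100)·10 + (1/10)·11 + (9/100)·12 + (2/25)·13 + (7/100)·14 + (3/50)·15 + (1/20)·16 + (1/25)·17 + (3/100)·18 + (1/50)·19 + (1/100)·20 = 11

$11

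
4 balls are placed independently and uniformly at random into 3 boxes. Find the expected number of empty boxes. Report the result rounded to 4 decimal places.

0.5926

Let Xⱼ=1 if box j is empty. P(Xⱼ=1) = ((3-1)/3)^4 = 16/81.
By linearity, E[#empty] = 3·16/81 = 16/27.
≈ 0.5926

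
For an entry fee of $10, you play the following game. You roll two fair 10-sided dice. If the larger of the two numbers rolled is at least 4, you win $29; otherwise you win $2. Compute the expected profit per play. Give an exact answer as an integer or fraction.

1657/100 dollars

E[payout] = (9/100)·2 + (91/100)·29 = 2657/100
Expected profit = 2657/100 − 10 = 1657/100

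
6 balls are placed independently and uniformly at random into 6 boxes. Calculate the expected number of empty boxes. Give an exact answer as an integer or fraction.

15625/7776

Let Xⱼ=1 if box j is empty. P(Xⱼ=1) = ((6-1)/6)^6 = 15625/46656.
By linearity, E[#empty] = 6·15625/46656 = 15625/7776.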